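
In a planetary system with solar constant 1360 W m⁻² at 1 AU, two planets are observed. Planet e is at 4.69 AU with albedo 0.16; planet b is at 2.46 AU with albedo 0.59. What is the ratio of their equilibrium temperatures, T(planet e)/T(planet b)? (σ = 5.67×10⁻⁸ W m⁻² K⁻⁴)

T₁/T₂ ≈ 0.866

T_eq = [S₀(1−A)/(4σd²)]^(1/4), so T ∝ (1−A)^(1/4) / √d.
T₁ = [1360×0.84/(4×5.67×10⁻⁸×4.69²)]^(1/4) = 123.01 K.
T₂ = [1360×0.41/(4×5.67×10⁻⁸×2.46²)]^(1/4) = 141.97 K.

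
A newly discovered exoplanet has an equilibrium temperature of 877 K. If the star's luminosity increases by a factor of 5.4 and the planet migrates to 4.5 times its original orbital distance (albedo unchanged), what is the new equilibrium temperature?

T_eq ∝ L^(1/4) · d^(−1/2).
T′ = 877 × 5.4^(1/4) / 4.5^(1/2) = 630 K.

T_eq ≈ 630 K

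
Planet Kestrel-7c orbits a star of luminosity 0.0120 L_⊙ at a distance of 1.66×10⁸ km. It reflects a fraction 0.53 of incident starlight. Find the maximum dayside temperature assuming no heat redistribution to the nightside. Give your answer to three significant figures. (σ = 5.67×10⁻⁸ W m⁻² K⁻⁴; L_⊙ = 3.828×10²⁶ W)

T_ss ≈ 102 K

d = 1.66×10⁸ km = 1.66×10¹¹ m.
L = 0.0120 × 3.828×10²⁶ = 4.59×10²⁴ W.
Flux: S = L/(4πd²) = 4.59×10²⁴/(4π×(1.66×10¹¹)²) = 13.3 W m⁻².
With no redistribution each surface element balances locally: S(1−A) = σT⁴.
T = [13.3 × 0.47 / 5.67×10⁻⁸]^(1/4) = (1.10×10⁸)^(1/4) = 102 K.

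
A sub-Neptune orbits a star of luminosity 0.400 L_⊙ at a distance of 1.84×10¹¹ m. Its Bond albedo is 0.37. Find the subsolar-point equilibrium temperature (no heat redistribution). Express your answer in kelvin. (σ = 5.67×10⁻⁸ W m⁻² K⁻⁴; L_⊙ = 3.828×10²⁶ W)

T_ss ≈ 251 K

L = 0.400 × 3.828×10²⁶ = 1.53×10²⁶ W.
Flux: S = L/(4πd²) = 1.53×10²⁶/(4π×(1.84×10¹¹)²) = 360 W m⁻².
At the subsolar point the surface absorbs S(1−A) and emits σT⁴ per unit area — no factor of 4, since only the local patch is in balance.
T = [360 × 0.63 / 5.67×10⁻⁸]^(1/4) = (4.00×10⁹)^(1/4) = 251 K.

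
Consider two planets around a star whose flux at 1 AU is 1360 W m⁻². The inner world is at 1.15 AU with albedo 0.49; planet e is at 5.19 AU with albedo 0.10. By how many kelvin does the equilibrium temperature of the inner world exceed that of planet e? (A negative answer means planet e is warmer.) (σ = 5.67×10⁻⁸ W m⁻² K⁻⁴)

ΔT ≈ 100.3 K

T_eq = [S₀(1−A)/(4σd²)]^(1/4), so T ∝ (1−A)^(1/4) / √d.
T₁ = [1360×0.51/(4×5.67×10⁻⁸×1.15²)]^(1/4) = 219.29 K.
T₂ = [1360×0.90/(4×5.67×10⁻⁸×5.19²)]^(1/4) = 118.97 K.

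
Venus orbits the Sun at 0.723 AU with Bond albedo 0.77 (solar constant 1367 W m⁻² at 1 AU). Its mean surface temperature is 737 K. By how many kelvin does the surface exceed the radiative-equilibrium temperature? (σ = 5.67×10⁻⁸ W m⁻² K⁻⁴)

ΔT ≈ 510.1 K

S = 1367/0.723² = 2615 W m⁻².
T_eq = [S(1−A)/(4σ)]^(1/4) = [2615×0.23/(4×5.67×10⁻⁸)]^(1/4) = 226.9 K.
ΔT = T_surf − T_eq = 737 − 226.9.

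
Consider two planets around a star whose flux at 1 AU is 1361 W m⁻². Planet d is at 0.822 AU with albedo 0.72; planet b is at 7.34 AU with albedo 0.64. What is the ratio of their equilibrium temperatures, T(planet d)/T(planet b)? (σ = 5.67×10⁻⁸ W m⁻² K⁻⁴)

T_eq = [S₀(1−A)/(4σd²)]^(1/4), so T ∝ (1−A)^(1/4) / √d.
T₁ = [1361×0.28/(4×5.67×10⁻⁸×0.822²)]^(1/4) = 223.31 K.
T₂ = [1361×0.36/(4×5.67×10⁻⁸×7.34²)]^(1/4) = 79.58 K.

T₁/T₂ ≈ 2.806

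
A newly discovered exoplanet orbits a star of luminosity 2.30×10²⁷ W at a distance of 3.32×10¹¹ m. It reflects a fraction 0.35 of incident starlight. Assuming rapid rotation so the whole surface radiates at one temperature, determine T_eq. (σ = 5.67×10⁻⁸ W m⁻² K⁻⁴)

Flux: S = L/(4πd²) = 2.30×10²⁷/(4π×(3.32×10¹¹)²) = 1660 W m⁻².
Energy balance: absorbed = emitted ⇒ πR²·S(1−A) = 4πR²·σT_eq⁴, so T_eq⁴ = S(1−A)/(4σ).
T_eq = [1660 × 0.65 / (4 × 5.67×10⁻⁸)]^(1/4) = (4.76×10⁹)^(1/4) = 263 K.

T_eq ≈ 263 K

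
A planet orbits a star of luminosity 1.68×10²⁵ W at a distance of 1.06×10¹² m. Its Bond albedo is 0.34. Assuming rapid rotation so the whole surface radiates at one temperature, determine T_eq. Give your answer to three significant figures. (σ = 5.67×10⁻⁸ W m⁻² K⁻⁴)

Flux: S = L/(4πd²) = 1.68×10²⁵/(4π×(1.06×10¹²)²) = 1.19 W m⁻².
Energy balance: absorbed = emitted ⇒ πR²·S(1−A) = 4πR²·σT_eq⁴, so T_eq⁴ = S(1−A)/(4σ).
T_eq = [1.19 × 0.66 / (4 × 5.67×10⁻⁸)]^(1/4) = (3.46×10⁶)^(1/4) = 43.1 K.

T_eq ≈ 43.1 K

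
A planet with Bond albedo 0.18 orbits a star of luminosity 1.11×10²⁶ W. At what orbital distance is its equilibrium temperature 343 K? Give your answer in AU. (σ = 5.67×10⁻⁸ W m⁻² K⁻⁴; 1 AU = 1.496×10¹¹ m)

From T_eq⁴ = L(1−A)/(16πσd²): d = √[L(1−A)/(16πσT_eq⁴)].
d = √[1.11×10²⁶ × 0.82 / (16π × 5.67×10⁻⁸ × (343)⁴)] = 4.80×10¹⁰ m = 0.321 AU.

d ≈ 0.321 AU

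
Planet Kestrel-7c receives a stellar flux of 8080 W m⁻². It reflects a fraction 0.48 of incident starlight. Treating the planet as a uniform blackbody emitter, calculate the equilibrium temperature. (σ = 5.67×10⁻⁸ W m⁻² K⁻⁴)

Energy balance: absorbed = emitted ⇒ πR²·S(1−A) = 4πR²·σT_eq⁴, so T_eq⁴ = S(1−A)/(4σ).
T_eq = [8080 × 0.52 / (4 × 5.67×10⁻⁸)]^(1/4) = (1.85×10¹⁰)^(1/4) = 369 K.

T_eq ≈ 369 K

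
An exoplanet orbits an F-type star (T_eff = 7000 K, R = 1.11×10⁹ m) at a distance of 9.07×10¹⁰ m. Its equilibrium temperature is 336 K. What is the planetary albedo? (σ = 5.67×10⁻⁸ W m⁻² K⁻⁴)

L = 4πR_⋆²σT_⋆⁴ = 4π(1.11×10⁹)² × 5.67×10⁻⁸ × (7000)⁴ = 2.11×10²⁷ W.
S = L/(4πd²) = 2.04×10⁴ W m⁻².
From T_eq⁴ = S(1−A)/(4σ): 1−A = 4σT_eq⁴/S.
1−A = 4 × 5.67×10⁻⁸ × (336)⁴ / 2.04×10⁴ = 0.142.

A ≈ 0.86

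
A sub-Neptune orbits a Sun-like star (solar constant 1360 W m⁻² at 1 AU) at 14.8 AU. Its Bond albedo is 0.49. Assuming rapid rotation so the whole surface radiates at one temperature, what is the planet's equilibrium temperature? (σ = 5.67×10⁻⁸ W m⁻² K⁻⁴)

T_eq ≈ 61.1 K

Flux at 14.8 AU: S = 1360/14.8² = 6.21 W m⁻².
Energy balance: absorbed = emitted ⇒ πR²·S(1−A) = 4πR²·σT_eq⁴, so T_eq⁴ = S(1−A)/(4σ).
T_eq = [6.21 × 0.51 / (4 × 5.67×10⁻⁸)]^(1/4) = (1.40×10⁷)^(1/4) = 61.1 K.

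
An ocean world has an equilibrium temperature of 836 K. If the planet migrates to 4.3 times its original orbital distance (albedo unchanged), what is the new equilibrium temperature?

T_eq ∝ L^(1/4) · d^(−1/2).
T′ = 836 / 4.3^(1/2) = 403 K.

T_eq ≈ 403 K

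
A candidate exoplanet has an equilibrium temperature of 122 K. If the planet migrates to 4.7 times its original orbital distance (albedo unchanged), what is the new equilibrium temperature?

T_eq ∝ L^(1/4) · d^(−1/2).
T′ = 122 / 4.7^(1/2) = 56.3 K.

T_eq ≈ 56.3 K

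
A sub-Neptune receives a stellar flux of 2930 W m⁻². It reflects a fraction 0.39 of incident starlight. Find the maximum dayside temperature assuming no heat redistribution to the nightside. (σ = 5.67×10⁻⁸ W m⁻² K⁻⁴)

With no redistribution each surface element balances locally: S(1−A) = σT⁴.
T = [2930 × 0.61 / 5.67×10⁻⁸]^(1/4) = (3.15×10¹⁰)^(1/4) = 421 K.

T_ss ≈ 421 K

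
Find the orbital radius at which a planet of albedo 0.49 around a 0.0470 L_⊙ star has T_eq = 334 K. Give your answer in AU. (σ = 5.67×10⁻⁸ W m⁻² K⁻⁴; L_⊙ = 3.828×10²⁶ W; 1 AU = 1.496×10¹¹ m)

L = 0.0470 × 3.828×10²⁶ = 1.80×10²⁵ W.
From T_eq⁴ = L(1−A)/(16πσd²): d = √[L(1−A)/(16πσT_eq⁴)].
d = √[1.80×10²⁵ × 0.51 / (16π × 5.67×10⁻⁸ × (334)⁴)] = 1.61×10¹⁰ m = 0.108 AU.

d ≈ 0.108 AU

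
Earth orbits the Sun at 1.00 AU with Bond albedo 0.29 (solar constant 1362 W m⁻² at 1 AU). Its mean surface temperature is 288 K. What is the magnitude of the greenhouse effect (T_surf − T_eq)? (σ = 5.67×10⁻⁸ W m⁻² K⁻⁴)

S = 1362/1.00² = 1362 W m⁻².
T_eq = [S(1−A)/(4σ)]^(1/4) = [1362×0.71/(4×5.67×10⁻⁸)]^(1/4) = 255.5 K.
ΔT = T_surf − T_eq = 288 − 255.5.

ΔT ≈ 32.5 K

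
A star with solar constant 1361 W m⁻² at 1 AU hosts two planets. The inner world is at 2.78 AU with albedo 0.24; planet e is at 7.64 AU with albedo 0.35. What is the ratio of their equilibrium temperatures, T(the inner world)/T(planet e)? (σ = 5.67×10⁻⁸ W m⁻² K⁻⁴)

T_eq = [S₀(1−A)/(4σd²)]^(1/4), so T ∝ (1−A)^(1/4) / √d.
T₁ = [1361×0.76/(4×5.67×10⁻⁸×2.78²)]^(1/4) = 155.86 K.
T₂ = [1361×0.65/(4×5.67×10⁻⁸×7.64²)]^(1/4) = 90.41 K.

T₁/T₂ ≈ 1.724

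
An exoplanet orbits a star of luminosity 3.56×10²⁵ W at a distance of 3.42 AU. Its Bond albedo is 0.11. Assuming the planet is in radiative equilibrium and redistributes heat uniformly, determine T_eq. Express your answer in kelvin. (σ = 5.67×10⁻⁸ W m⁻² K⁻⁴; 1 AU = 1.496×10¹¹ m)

T_eq ≈ 80.7 K

d = 3.42 AU = 5.12×10¹¹ m.
Flux: S = L/(4πd²) = 3.56×10²⁵/(4π×(5.12×10¹¹)²) = 10.8 W m⁻².
Energy balance: absorbed = emitted ⇒ πR²·S(1−A) = 4πR²·σT_eq⁴, so T_eq⁴ = S(1−A)/(4σ).
T_eq = [10.8 × 0.89 / (4 × 5.67×10⁻⁸)]^(1/4) = (4.25×10⁷)^(1/4) = 80.7 K.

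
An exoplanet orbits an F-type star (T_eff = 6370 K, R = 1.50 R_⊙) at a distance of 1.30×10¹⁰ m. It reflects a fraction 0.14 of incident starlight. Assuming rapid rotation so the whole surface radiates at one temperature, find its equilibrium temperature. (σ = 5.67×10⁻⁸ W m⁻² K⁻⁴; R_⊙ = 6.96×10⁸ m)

T_eq ≈ 1230 K

R_⋆ = 1.50 × 6.96×10⁸ = 1.04×10⁹ m.
L = 4πR_⋆²σT_⋆⁴ = 4π(1.04×10⁹)² × 5.67×10⁻⁸ × (6370)⁴ = 1.28×10²⁷ W.
S = L/(4πd²) = 6.02×10⁵ W m⁻².
Energy balance: absorbed = emitted ⇒ πR²·S(1−A) = 4πR²·σT_eq⁴, so T_eq⁴ = S(1−A)/(4σ).
T_eq = [6.02×10⁵ × 0.86 / (4 × 5.67×10⁻⁸)]^(1/4) = (2.28×10¹²)^(1/4) = 1230 K.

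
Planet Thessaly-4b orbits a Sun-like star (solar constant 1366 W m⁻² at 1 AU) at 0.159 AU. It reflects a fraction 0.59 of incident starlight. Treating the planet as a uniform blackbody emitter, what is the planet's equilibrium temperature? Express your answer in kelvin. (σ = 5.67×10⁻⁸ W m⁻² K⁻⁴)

Flux at 0.159 AU: S = 1366/0.159² = 5.40×10⁴ W m⁻².
Energy balance: absorbed = emitted ⇒ πR²·S(1−A) = 4πR²·σT_eq⁴, so T_eq⁴ = S(1−A)/(4σ).
T_eq = [5.40×10⁴ × 0.41 / (4 × 5.67×10⁻⁸)]^(1/4) = (9.77×10¹⁰)^(1/4) = 559 K.

T_eq ≈ 559 K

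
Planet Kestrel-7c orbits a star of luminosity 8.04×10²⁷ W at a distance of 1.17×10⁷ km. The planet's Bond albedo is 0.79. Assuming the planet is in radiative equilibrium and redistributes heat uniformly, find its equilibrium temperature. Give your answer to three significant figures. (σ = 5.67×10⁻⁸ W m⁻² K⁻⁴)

d = 1.17×10⁷ km = 1.17×10¹⁰ m.
Flux: S = L/(4πd²) = 8.04×10²⁷/(4π×(1.17×10¹⁰)²) = 4.67×10⁶ W m⁻².
Energy balance: absorbed = emitted ⇒ πR²·S(1−A) = 4πR²·σT_eq⁴, so T_eq⁴ = S(1−A)/(4σ).
T_eq = [4.67×10⁶ × 0.21 / (4 × 5.67×10⁻⁸)]^(1/4) = (4.33×10¹²)^(1/4) = 1440 K.

T_eq ≈ 1440 K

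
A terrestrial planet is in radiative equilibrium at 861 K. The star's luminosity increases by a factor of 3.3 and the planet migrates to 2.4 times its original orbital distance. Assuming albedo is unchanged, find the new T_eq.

T_eq ≈ 749 K

T_eq ∝ L^(1/4) · d^(−1/2).
T′ = 861 × 3.3^(1/4) / 2.4^(1/2) = 749 K.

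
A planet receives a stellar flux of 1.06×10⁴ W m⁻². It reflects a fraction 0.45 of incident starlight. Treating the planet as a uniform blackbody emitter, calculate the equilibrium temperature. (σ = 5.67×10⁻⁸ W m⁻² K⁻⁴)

Energy balance: absorbed = emitted ⇒ πR²·S(1−A) = 4πR²·σT_eq⁴, so T_eq⁴ = S(1−A)/(4σ).
T_eq = [1.06×10⁴ × 0.55 / (4 × 5.67×10⁻⁸)]^(1/4) = (2.57×10¹⁰)^(1/4) = 400 K.

T_eq ≈ 400 K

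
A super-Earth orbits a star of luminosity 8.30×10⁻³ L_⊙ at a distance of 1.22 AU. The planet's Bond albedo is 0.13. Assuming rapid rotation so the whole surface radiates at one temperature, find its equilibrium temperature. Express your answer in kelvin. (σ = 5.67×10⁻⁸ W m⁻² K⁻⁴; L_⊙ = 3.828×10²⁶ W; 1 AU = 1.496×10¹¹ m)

T_eq ≈ 73.5 K

d = 1.22 AU = 1.83×10¹¹ m.
L = 8.30×10⁻³ × 3.828×10²⁶ = 3.18×10²⁴ W.
Flux: S = L/(4πd²) = 3.18×10²⁴/(4π×(1.83×10¹¹)²) = 7.59 W m⁻².
Energy balance: absorbed = emitted ⇒ πR²·S(1−A) = 4πR²·σT_eq⁴, so T_eq⁴ = S(1−A)/(4σ).
T_eq = [7.59 × 0.87 / (4 × 5.67×10⁻⁸)]^(1/4) = (2.91×10⁷)^(1/4) = 73.5 K.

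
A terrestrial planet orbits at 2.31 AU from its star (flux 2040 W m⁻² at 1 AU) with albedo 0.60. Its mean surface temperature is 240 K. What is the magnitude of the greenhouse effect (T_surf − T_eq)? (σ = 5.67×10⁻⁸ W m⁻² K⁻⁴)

S = 2040/2.31² = 382.3 W m⁻².
T_eq = [S(1−A)/(4σ)]^(1/4) = [382.3×0.40/(4×5.67×10⁻⁸)]^(1/4) = 161.1 K.
ΔT = T_surf − T_eq = 240 − 161.1.

ΔT ≈ 78.9 K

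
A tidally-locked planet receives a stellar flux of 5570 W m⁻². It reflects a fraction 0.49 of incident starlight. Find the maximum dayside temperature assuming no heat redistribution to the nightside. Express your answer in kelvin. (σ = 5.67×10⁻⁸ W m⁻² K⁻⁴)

With no redistribution each surface element balances locally: S(1−A) = σT⁴.
T = [5570 × 0.51 / 5.67×10⁻⁸]^(1/4) = (5.01×10¹⁰)^(1/4) = 473 K.

T_ss ≈ 473 K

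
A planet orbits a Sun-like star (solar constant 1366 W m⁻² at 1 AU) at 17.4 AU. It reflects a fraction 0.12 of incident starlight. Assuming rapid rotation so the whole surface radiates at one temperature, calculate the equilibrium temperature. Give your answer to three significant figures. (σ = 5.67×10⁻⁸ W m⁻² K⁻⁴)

Flux at 17.4 AU: S = 1366/17.4² = 4.51 W m⁻².
Energy balance: absorbed = emitted ⇒ πR²·S(1−A) = 4πR²·σT_eq⁴, so T_eq⁴ = S(1−A)/(4σ).
T_eq = [4.51 × 0.88 / (4 × 5.67×10⁻⁸)]^(1/4) = (1.75×10⁷)^(1/4) = 64.7 K.

T_eq ≈ 64.7 K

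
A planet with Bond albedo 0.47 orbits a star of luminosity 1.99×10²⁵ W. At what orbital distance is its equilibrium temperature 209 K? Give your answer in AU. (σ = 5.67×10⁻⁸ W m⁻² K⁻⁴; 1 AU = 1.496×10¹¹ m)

From T_eq⁴ = L(1−A)/(16πσd²): d = √[L(1−A)/(16πσT_eq⁴)].
d = √[1.99×10²⁵ × 0.53 / (16π × 5.67×10⁻⁸ × (209)⁴)] = 4.40×10¹⁰ m = 0.294 AU.

d ≈ 0.294 AU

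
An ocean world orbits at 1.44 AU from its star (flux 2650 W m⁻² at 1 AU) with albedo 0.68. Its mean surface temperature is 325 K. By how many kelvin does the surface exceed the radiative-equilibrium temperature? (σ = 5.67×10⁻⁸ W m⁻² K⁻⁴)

S = 2650/1.44² = 1278 W m⁻².
T_eq = [S(1−A)/(4σ)]^(1/4) = [1278×0.32/(4×5.67×10⁻⁸)]^(1/4) = 206.1 K.
ΔT = T_surf − T_eq = 325 − 206.1.

ΔT ≈ 118.9 K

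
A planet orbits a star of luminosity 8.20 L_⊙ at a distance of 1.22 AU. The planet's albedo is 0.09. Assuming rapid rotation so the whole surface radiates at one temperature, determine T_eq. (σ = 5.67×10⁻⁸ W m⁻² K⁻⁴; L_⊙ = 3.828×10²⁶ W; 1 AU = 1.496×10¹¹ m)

T_eq ≈ 416 K

d = 1.22 AU = 1.83×10¹¹ m.
L = 8.20 × 3.828×10²⁶ = 3.14×10²⁷ W.
Flux: S = L/(4πd²) = 3.14×10²⁷/(4π×(1.83×10¹¹)²) = 7500 W m⁻².
Energy balance: absorbed = emitted ⇒ πR²·S(1−A) = 4πR²·σT_eq⁴, so T_eq⁴ = S(1−A)/(4σ).
T_eq = [7500 × 0.91 / (4 × 5.67×10⁻⁸)]^(1/4) = (3.01×10¹⁰)^(1/4) = 416 K.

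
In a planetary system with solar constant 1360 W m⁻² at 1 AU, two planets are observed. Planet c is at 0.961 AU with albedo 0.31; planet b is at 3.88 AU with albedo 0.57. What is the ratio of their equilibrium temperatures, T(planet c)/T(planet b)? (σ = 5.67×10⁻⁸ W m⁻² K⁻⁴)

T₁/T₂ ≈ 2.262

T_eq = [S₀(1−A)/(4σd²)]^(1/4), so T ∝ (1−A)^(1/4) / √d.
T₁ = [1360×0.69/(4×5.67×10⁻⁸×0.961²)]^(1/4) = 258.72 K.
T₂ = [1360×0.43/(4×5.67×10⁻⁸×3.88²)]^(1/4) = 114.40 K.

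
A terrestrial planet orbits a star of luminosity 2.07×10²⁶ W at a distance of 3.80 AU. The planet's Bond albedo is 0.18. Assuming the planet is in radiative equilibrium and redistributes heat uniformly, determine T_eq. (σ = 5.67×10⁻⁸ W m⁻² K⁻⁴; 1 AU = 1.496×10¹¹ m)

T_eq ≈ 117 K

d = 3.80 AU = 5.68×10¹¹ m.
Flux: S = L/(4πd²) = 2.07×10²⁶/(4π×(5.68×10¹¹)²) = 51.0 W m⁻².
Energy balance: absorbed = emitted ⇒ πR²·S(1−A) = 4πR²·σT_eq⁴, so T_eq⁴ = S(1−A)/(4σ).
T_eq = [51.0 × 0.82 / (4 × 5.67×10⁻⁸)]^(1/4) = (1.84×10⁸)^(1/4) = 117 K.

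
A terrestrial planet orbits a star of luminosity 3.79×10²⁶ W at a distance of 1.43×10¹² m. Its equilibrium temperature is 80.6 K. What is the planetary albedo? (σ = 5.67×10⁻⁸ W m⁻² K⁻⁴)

Flux: S = L/(4πd²) = 3.79×10²⁶/(4π×(1.43×10¹²)²) = 14.7 W m⁻².
From T_eq⁴ = S(1−A)/(4σ): 1−A = 4σT_eq⁴/S.
1−A = 4 × 5.67×10⁻⁸ × (80.6)⁴ / 14.7 = 0.649.

A ≈ 0.35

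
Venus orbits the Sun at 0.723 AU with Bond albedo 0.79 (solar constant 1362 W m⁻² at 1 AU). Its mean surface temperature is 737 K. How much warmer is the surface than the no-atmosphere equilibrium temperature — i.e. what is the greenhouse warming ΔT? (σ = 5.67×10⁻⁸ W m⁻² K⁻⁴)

S = 1362/0.723² = 2606 W m⁻².
T_eq = [S(1−A)/(4σ)]^(1/4) = [2606×0.21/(4×5.67×10⁻⁸)]^(1/4) = 221.6 K.
ΔT = T_surf − T_eq = 737 − 221.6.

ΔT ≈ 515.4 K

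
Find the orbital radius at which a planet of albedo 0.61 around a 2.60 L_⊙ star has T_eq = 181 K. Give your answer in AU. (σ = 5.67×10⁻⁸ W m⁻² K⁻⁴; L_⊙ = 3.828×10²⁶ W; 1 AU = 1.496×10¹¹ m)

L = 2.60 × 3.828×10²⁶ = 9.95×10²⁶ W.
From T_eq⁴ = L(1−A)/(16πσd²): d = √[L(1−A)/(16πσT_eq⁴)].
d = √[9.95×10²⁶ × 0.39 / (16π × 5.67×10⁻⁸ × (181)⁴)] = 3.56×10¹¹ m = 2.38 AU.

d ≈ 2.38 AU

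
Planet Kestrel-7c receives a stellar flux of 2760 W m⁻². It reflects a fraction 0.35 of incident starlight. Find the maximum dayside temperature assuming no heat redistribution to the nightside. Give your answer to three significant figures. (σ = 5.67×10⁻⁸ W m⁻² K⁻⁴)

With no redistribution each surface element balances locally: S(1−A) = σT⁴.
T = [2760 × 0.65 / 5.67×10⁻⁸]^(1/4) = (3.16×10¹⁰)^(1/4) = 422 K.

T_ss ≈ 422 K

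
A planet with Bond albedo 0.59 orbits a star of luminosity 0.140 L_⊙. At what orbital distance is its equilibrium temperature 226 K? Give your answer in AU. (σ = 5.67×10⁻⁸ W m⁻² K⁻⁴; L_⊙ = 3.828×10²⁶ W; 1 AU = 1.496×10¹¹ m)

d ≈ 0.363 AU

L = 0.140 × 3.828×10²⁶ = 5.36×10²⁵ W.
From T_eq⁴ = L(1−A)/(16πσd²): d = √[L(1−A)/(16πσT_eq⁴)].
d = √[5.36×10²⁵ × 0.41 / (16π × 5.67×10⁻⁸ × (226)⁴)] = 5.44×10¹⁰ m = 0.363 AU.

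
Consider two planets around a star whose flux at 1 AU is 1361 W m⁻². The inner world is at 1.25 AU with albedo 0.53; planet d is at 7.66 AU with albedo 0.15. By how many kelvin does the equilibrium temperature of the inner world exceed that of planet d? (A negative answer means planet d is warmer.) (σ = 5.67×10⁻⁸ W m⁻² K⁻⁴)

T_eq = [S₀(1−A)/(4σd²)]^(1/4), so T ∝ (1−A)^(1/4) / √d.
T₁ = [1361×0.47/(4×5.67×10⁻⁸×1.25²)]^(1/4) = 206.12 K.
T₂ = [1361×0.85/(4×5.67×10⁻⁸×7.66²)]^(1/4) = 96.56 K.

ΔT ≈ 109.6 K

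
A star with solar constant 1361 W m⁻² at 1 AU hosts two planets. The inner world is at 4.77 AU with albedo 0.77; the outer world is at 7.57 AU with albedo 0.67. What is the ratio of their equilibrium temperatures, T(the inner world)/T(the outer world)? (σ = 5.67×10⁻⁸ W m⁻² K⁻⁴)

T₁/T₂ ≈ 1.151

T_eq = [S₀(1−A)/(4σd²)]^(1/4), so T ∝ (1−A)^(1/4) / √d.
T₁ = [1361×0.23/(4×5.67×10⁻⁸×4.77²)]^(1/4) = 88.25 K.
T₂ = [1361×0.33/(4×5.67×10⁻⁸×7.57²)]^(1/4) = 76.67 K.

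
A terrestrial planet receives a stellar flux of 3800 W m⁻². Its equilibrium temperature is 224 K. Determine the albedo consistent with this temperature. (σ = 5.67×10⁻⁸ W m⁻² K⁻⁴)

A ≈ 0.85

From T_eq⁴ = S(1−A)/(4σ): 1−A = 4σT_eq⁴/S.
1−A = 4 × 5.67×10⁻⁸ × (224)⁴ / 3800 = 0.150.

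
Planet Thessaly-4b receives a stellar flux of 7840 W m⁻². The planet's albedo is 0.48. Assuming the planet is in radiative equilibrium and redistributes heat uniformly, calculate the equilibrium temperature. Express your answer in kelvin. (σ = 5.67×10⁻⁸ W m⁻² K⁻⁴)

T_eq ≈ 366 K

Energy balance: absorbed = emitted ⇒ πR²·S(1−A) = 4πR²·σT_eq⁴, so T_eq⁴ = S(1−A)/(4σ).
T_eq = [7840 × 0.52 / (4 × 5.67×10⁻⁸)]^(1/4) = (1.80×10¹⁰)^(1/4) = 366 K.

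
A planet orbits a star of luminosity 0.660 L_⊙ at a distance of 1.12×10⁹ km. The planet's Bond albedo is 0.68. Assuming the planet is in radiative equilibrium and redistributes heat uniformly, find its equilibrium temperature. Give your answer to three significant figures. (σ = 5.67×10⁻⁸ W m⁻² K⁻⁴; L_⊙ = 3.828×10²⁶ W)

T_eq ≈ 69.0 K

d = 1.12×10⁹ km = 1.12×10¹² m.
L = 0.660 × 3.828×10²⁶ = 2.53×10²⁶ W.
Flux: S = L/(4πd²) = 2.53×10²⁶/(4π×(1.12×10¹²)²) = 16.0 W m⁻².
Energy balance: absorbed = emitted ⇒ πR²·S(1−A) = 4πR²·σT_eq⁴, so T_eq⁴ = S(1−A)/(4σ).
T_eq = [16.0 × 0.32 / (4 × 5.67×10⁻⁸)]^(1/4) = (2.26×10⁷)^(1/4) = 69.0 K.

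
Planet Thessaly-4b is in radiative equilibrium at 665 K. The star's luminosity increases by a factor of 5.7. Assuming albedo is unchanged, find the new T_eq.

T_eq ∝ L^(1/4) · d^(−1/2).
T′ = 665 × 5.7^(1/4) = 1030 K.

T_eq ≈ 1030 K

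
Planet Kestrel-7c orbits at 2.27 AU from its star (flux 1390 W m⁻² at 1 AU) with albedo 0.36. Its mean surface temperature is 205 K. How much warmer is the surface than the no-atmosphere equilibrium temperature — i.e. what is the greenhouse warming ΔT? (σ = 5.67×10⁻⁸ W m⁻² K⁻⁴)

ΔT ≈ 38.9 K

S = 1390/2.27² = 269.8 W m⁻².
T_eq = [S(1−A)/(4σ)]^(1/4) = [269.8×0.64/(4×5.67×10⁻⁸)]^(1/4) = 166.1 K.
ΔT = T_surf − T_eq = 205 − 166.1.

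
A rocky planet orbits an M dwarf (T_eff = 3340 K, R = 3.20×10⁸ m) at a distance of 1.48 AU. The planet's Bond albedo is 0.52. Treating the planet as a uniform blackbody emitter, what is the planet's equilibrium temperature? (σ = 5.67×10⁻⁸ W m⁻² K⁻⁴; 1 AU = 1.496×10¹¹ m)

d = 1.48 AU = 2.21×10¹¹ m.
L = 4πR_⋆²σT_⋆⁴ = 4π(3.20×10⁸)² × 5.67×10⁻⁸ × (3340)⁴ = 9.08×10²⁴ W.
S = L/(4πd²) = 14.7 W m⁻².
Energy balance: absorbed = emitted ⇒ πR²·S(1−A) = 4πR²·σT_eq⁴, so T_eq⁴ = S(1−A)/(4σ).
T_eq = [14.7 × 0.48 / (4 × 5.67×10⁻⁸)]^(1/4) = (3.12×10⁷)^(1/4) = 74.7 K.

T_eq ≈ 74.7 K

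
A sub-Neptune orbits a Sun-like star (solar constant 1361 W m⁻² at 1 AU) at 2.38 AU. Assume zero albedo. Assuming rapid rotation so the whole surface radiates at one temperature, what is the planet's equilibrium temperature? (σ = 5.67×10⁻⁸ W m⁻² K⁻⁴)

T_eq ≈ 180 K

Flux at 2.38 AU: S = 1361/2.38² = 240 W m⁻².
Energy balance: absorbed = emitted ⇒ πR²·S(1−A) = 4πR²·σT_eq⁴, so T_eq⁴ = S(1−A)/(4σ).
T_eq = [240 × 1.00 / (4 × 5.67×10⁻⁸)]^(1/4) = (1.06×10⁹)^(1/4) = 180 K.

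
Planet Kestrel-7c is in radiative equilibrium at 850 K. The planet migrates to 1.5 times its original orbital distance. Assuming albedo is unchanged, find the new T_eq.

T_eq ∝ L^(1/4) · d^(−1/2).
T′ = 850 / 1.5^(1/2) = 694 K.

T_eq ≈ 694 K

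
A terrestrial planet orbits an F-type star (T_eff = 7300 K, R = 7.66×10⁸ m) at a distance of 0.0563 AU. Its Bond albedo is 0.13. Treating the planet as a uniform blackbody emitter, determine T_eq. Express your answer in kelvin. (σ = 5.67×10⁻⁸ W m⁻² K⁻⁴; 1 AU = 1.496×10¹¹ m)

T_eq ≈ 1500 K

d = 0.0563 AU = 8.42×10⁹ m.
L = 4πR_⋆²σT_⋆⁴ = 4π(7.66×10⁸)² × 5.67×10⁻⁸ × (7300)⁴ = 1.19×10²⁷ W.
S = L/(4πd²) = 1.33×10⁶ W m⁻².
Energy balance: absorbed = emitted ⇒ πR²·S(1−A) = 4πR²·σT_eq⁴, so T_eq⁴ = S(1−A)/(4σ).
T_eq = [1.33×10⁶ × 0.87 / (4 × 5.67×10⁻⁸)]^(1/4) = (5.11×10¹²)^(1/4) = 1500 K.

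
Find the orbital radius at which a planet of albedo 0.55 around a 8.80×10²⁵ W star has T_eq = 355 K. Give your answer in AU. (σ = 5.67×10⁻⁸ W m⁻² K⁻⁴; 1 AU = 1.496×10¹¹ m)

From T_eq⁴ = L(1−A)/(16πσd²): d = √[L(1−A)/(16πσT_eq⁴)].
d = √[8.80×10²⁵ × 0.45 / (16π × 5.67×10⁻⁸ × (355)⁴)] = 2.96×10¹⁰ m = 0.198 AU.

d ≈ 0.198 AU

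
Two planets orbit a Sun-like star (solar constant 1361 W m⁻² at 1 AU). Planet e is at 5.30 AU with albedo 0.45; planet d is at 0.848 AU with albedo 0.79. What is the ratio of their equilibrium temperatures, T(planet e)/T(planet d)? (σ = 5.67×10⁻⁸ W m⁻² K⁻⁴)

T₁/T₂ ≈ 0.509

T_eq = [S₀(1−A)/(4σd²)]^(1/4), so T ∝ (1−A)^(1/4) / √d.
T₁ = [1361×0.55/(4×5.67×10⁻⁸×5.30²)]^(1/4) = 104.11 K.
T₂ = [1361×0.21/(4×5.67×10⁻⁸×0.848²)]^(1/4) = 204.60 K.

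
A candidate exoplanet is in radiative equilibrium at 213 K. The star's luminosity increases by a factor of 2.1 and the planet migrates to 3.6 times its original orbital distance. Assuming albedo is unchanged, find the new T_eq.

T_eq ≈ 135 K

T_eq ∝ L^(1/4) · d^(−1/2).
T′ = 213 × 2.1^(1/4) / 3.6^(1/2) = 135 K.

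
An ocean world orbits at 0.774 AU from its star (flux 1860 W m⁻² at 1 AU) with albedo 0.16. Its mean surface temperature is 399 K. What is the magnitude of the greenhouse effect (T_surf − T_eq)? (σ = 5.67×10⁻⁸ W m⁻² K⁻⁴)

S = 1860/0.774² = 3105 W m⁻².
T_eq = [S(1−A)/(4σ)]^(1/4) = [3105×0.84/(4×5.67×10⁻⁸)]^(1/4) = 327.5 K.
ΔT = T_surf − T_eq = 399 − 327.5.

ΔT ≈ 71.5 K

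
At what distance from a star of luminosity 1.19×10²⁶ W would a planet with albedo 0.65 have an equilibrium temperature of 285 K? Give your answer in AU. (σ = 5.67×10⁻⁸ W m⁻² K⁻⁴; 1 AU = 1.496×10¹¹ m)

d ≈ 0.315 AU

From T_eq⁴ = L(1−A)/(16πσd²): d = √[L(1−A)/(16πσT_eq⁴)].
d = √[1.19×10²⁶ × 0.35 / (16π × 5.67×10⁻⁸ × (285)⁴)] = 4.71×10¹⁰ m = 0.315 AU.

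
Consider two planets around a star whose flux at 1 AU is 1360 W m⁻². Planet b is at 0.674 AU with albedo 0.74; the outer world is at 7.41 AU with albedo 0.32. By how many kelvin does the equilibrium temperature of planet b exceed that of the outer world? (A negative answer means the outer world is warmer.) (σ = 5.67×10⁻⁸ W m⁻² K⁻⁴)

T_eq = [S₀(1−A)/(4σd²)]^(1/4), so T ∝ (1−A)^(1/4) / √d.
T₁ = [1360×0.26/(4×5.67×10⁻⁸×0.674²)]^(1/4) = 242.04 K.
T₂ = [1360×0.68/(4×5.67×10⁻⁸×7.41²)]^(1/4) = 92.83 K.

ΔT ≈ 149.2 K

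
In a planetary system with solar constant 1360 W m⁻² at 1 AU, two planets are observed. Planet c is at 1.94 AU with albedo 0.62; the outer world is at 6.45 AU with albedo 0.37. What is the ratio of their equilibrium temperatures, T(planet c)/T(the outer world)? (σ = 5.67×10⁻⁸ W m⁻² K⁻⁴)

T₁/T₂ ≈ 1.607

T_eq = [S₀(1−A)/(4σd²)]^(1/4), so T ∝ (1−A)^(1/4) / √d.
T₁ = [1360×0.38/(4×5.67×10⁻⁸×1.94²)]^(1/4) = 156.86 K.
T₂ = [1360×0.63/(4×5.67×10⁻⁸×6.45²)]^(1/4) = 97.62 K.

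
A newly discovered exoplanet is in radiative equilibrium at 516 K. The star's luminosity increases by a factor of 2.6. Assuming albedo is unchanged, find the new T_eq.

T_eq ≈ 655 K

T_eq ∝ L^(1/4) · d^(−1/2).
T′ = 516 × 2.6^(1/4) = 655 K.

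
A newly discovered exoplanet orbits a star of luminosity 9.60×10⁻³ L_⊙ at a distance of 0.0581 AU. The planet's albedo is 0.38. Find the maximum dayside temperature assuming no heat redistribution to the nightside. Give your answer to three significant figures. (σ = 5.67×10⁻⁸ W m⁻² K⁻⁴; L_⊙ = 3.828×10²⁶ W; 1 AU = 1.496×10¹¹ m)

T_ss ≈ 454 K

d = 0.0581 AU = 8.69×10⁹ m.
L = 9.60×10⁻³ × 3.828×10²⁶ = 3.67×10²⁴ W.
Flux: S = L/(4πd²) = 3.67×10²⁴/(4π×(8.69×10⁹)²) = 3870 W m⁻².
With no redistribution each surface element balances locally: S(1−A) = σT⁴.
T = [3870 × 0.62 / 5.67×10⁻⁸]^(1/4) = (4.23×10¹⁰)^(1/4) = 454 K.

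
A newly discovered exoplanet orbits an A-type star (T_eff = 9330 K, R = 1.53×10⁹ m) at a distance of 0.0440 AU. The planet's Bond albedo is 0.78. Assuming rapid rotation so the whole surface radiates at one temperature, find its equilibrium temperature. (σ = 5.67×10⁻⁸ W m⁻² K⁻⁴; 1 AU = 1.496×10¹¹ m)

T_eq ≈ 2180 K

d = 0.0440 AU = 6.58×10⁹ m.
L = 4πR_⋆²σT_⋆⁴ = 4π(1.53×10⁹)² × 5.67×10⁻⁸ × (9330)⁴ = 1.26×10²⁸ W.
S = L/(4πd²) = 2.32×10⁷ W m⁻².
Energy balance: absorbed = emitted ⇒ πR²·S(1−A) = 4πR²·σT_eq⁴, so T_eq⁴ = S(1−A)/(4σ).
T_eq = [2.32×10⁷ × 0.22 / (4 × 5.67×10⁻⁸)]^(1/4) = (2.25×10¹³)^(1/4) = 2180 K.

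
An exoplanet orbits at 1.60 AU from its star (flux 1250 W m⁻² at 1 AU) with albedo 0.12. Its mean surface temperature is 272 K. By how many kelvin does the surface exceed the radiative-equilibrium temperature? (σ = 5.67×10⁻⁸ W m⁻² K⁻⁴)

ΔT ≈ 63.4 K

S = 1250/1.60² = 488.3 W m⁻².
T_eq = [S(1−A)/(4σ)]^(1/4) = [488.3×0.88/(4×5.67×10⁻⁸)]^(1/4) = 208.6 K.
ΔT = T_surf − T_eq = 272 − 208.6.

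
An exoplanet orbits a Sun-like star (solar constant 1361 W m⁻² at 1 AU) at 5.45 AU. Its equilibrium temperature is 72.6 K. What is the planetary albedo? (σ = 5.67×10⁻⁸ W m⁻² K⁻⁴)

A ≈ 0.86

Flux at 5.45 AU: S = 1361/5.45² = 45.8 W m⁻².
From T_eq⁴ = S(1−A)/(4σ): 1−A = 4σT_eq⁴/S.
1−A = 4 × 5.67×10⁻⁸ × (72.6)⁴ / 45.8 = 0.138.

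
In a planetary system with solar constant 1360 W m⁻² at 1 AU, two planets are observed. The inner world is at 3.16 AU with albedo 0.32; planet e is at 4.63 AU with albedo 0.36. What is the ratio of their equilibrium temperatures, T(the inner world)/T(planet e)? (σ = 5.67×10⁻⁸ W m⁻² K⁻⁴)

T_eq = [S₀(1−A)/(4σd²)]^(1/4), so T ∝ (1−A)^(1/4) / √d.
T₁ = [1360×0.68/(4×5.67×10⁻⁸×3.16²)]^(1/4) = 142.15 K.
T₂ = [1360×0.64/(4×5.67×10⁻⁸×4.63²)]^(1/4) = 115.67 K.

T₁/T₂ ≈ 1.229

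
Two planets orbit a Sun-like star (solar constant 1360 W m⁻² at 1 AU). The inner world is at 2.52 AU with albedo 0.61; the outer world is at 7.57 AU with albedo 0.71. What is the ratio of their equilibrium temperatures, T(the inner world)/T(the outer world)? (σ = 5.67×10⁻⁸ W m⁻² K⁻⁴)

T₁/T₂ ≈ 1.866

T_eq = [S₀(1−A)/(4σd²)]^(1/4), so T ∝ (1−A)^(1/4) / √d.
T₁ = [1360×0.39/(4×5.67×10⁻⁸×2.52²)]^(1/4) = 138.53 K.
T₂ = [1360×0.29/(4×5.67×10⁻⁸×7.57²)]^(1/4) = 74.22 K.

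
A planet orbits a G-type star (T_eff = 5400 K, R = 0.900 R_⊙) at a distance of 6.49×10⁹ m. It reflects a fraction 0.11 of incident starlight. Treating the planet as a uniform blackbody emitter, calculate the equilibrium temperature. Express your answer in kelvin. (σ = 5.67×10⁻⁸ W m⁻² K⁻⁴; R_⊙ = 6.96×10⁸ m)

T_eq ≈ 1150 K

R_⋆ = 0.900 × 6.96×10⁸ = 6.26×10⁸ m.
L = 4πR_⋆²σT_⋆⁴ = 4π(6.26×10⁸)² × 5.67×10⁻⁸ × (5400)⁴ = 2.38×10²⁶ W.
S = L/(4πd²) = 4.49×10⁵ W m⁻².
Energy balance: absorbed = emitted ⇒ πR²·S(1−A) = 4πR²·σT_eq⁴, so T_eq⁴ = S(1−A)/(4σ).
T_eq = [4.49×10⁵ × 0.89 / (4 × 5.67×10⁻⁸)]^(1/4) = (1.76×10¹²)^(1/4) = 1150 K.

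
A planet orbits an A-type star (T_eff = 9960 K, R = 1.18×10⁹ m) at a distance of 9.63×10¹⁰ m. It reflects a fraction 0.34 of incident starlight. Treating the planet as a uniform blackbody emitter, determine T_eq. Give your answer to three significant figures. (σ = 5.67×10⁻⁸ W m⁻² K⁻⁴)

L = 4πR_⋆²σT_⋆⁴ = 4π(1.18×10⁹)² × 5.67×10⁻⁸ × (9960)⁴ = 9.76×10²⁷ W.
S = L/(4πd²) = 8.38×10⁴ W m⁻².
Energy balance: absorbed = emitted ⇒ πR²·S(1−A) = 4πR²·σT_eq⁴, so T_eq⁴ = S(1−A)/(4σ).
T_eq = [8.38×10⁴ × 0.66 / (4 × 5.67×10⁻⁸)]^(1/4) = (2.44×10¹¹)^(1/4) = 703 K.

T_eq ≈ 703 K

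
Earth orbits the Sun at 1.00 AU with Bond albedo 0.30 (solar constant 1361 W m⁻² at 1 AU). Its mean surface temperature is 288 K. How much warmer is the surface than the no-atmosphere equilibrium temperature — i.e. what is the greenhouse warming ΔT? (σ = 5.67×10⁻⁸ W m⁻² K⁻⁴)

S = 1361/1.00² = 1361 W m⁻².
T_eq = [S(1−A)/(4σ)]^(1/4) = [1361×0.70/(4×5.67×10⁻⁸)]^(1/4) = 254.6 K.
ΔT = T_surf − T_eq = 288 − 254.6.

ΔT ≈ 33.4 K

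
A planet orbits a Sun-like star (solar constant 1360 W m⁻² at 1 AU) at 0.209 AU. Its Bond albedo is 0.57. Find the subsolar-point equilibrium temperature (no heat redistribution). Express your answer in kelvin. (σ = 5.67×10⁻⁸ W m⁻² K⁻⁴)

Flux at 0.209 AU: S = 1360/0.209² = 3.11×10⁴ W m⁻².
At the subsolar point the surface absorbs S(1−A) and emits σT⁴ per unit area — no factor of 4, since only the local patch is in balance.
T = [3.11×10⁴ × 0.43 / 5.67×10⁻⁸]^(1/4) = (2.36×10¹¹)^(1/4) = 697 K.

T_ss ≈ 697 K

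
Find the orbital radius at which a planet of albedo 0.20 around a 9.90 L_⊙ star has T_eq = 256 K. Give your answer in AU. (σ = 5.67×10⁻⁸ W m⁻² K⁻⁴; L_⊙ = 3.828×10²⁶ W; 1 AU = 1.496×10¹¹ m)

L = 9.90 × 3.828×10²⁶ = 3.79×10²⁷ W.
From T_eq⁴ = L(1−A)/(16πσd²): d = √[L(1−A)/(16πσT_eq⁴)].
d = √[3.79×10²⁷ × 0.80 / (16π × 5.67×10⁻⁸ × (256)⁴)] = 4.98×10¹¹ m = 3.33 AU.

d ≈ 3.33 AU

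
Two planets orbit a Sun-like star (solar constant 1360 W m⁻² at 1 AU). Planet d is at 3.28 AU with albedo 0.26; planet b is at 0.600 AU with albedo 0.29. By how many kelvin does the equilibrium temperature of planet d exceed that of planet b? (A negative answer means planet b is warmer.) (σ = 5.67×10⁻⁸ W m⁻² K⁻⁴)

ΔT ≈ -187.3 K

T_eq = [S₀(1−A)/(4σd²)]^(1/4), so T ∝ (1−A)^(1/4) / √d.
T₁ = [1360×0.74/(4×5.67×10⁻⁸×3.28²)]^(1/4) = 142.51 K.
T₂ = [1360×0.71/(4×5.67×10⁻⁸×0.600²)]^(1/4) = 329.77 K.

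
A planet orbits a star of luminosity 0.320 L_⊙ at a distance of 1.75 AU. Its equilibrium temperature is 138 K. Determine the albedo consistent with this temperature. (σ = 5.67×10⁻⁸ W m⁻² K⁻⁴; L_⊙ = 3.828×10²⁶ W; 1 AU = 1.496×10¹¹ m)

d = 1.75 AU = 2.62×10¹¹ m.
L = 0.320 × 3.828×10²⁶ = 1.22×10²⁶ W.
Flux: S = L/(4πd²) = 1.22×10²⁶/(4π×(2.62×10¹¹)²) = 142 W m⁻².
From T_eq⁴ = S(1−A)/(4σ): 1−A = 4σT_eq⁴/S.
1−A = 4 × 5.67×10⁻⁸ × (138)⁴ / 142 = 0.578.

A ≈ 0.42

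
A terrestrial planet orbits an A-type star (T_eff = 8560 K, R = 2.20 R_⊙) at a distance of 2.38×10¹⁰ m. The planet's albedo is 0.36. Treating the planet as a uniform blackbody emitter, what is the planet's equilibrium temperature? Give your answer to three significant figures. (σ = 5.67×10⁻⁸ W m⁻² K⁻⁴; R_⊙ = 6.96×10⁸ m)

T_eq ≈ 1370 K

R_⋆ = 2.20 × 6.96×10⁸ = 1.53×10⁹ m.
L = 4πR_⋆²σT_⋆⁴ = 4π(1.53×10⁹)² × 5.67×10⁻⁸ × (8560)⁴ = 8.97×10²⁷ W.
S = L/(4πd²) = 1.26×10⁶ W m⁻².
Energy balance: absorbed = emitted ⇒ πR²·S(1−A) = 4πR²·σT_eq⁴, so T_eq⁴ = S(1−A)/(4σ).
T_eq = [1.26×10⁶ × 0.64 / (4 × 5.67×10⁻⁸)]^(1/4) = (3.56×10¹²)^(1/4) = 1370 K.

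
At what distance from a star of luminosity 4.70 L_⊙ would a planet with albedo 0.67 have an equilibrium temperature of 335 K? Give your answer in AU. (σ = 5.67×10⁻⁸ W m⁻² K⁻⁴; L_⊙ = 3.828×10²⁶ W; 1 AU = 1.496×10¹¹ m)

L = 4.70 × 3.828×10²⁶ = 1.80×10²⁷ W.
From T_eq⁴ = L(1−A)/(16πσd²): d = √[L(1−A)/(16πσT_eq⁴)].
d = √[1.80×10²⁷ × 0.33 / (16π × 5.67×10⁻⁸ × (335)⁴)] = 1.29×10¹¹ m = 0.860 AU.

d ≈ 0.860 AU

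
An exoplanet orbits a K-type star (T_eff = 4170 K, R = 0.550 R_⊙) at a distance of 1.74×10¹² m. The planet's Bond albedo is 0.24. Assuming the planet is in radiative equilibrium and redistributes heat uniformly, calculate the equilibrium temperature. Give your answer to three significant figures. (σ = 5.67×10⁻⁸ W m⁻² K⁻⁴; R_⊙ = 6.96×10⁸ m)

R_⋆ = 0.550 × 6.96×10⁸ = 3.83×10⁸ m.
L = 4πR_⋆²σT_⋆⁴ = 4π(3.83×10⁸)² × 5.67×10⁻⁸ × (4170)⁴ = 3.16×10²⁵ W.
S = L/(4πd²) = 0.830 W m⁻².
Energy balance: absorbed = emitted ⇒ πR²·S(1−A) = 4πR²·σT_eq⁴, so T_eq⁴ = S(1−A)/(4σ).
T_eq = [0.830 × 0.76 / (4 × 5.67×10⁻⁸)]^(1/4) = (2.78×10⁶)^(1/4) = 40.8 K.

T_eq ≈ 40.8 K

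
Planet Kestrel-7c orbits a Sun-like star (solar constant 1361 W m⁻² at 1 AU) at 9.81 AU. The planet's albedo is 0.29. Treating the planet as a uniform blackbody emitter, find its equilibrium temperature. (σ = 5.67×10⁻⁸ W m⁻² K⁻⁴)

Flux at 9.81 AU: S = 1361/9.81² = 14.1 W m⁻².
Energy balance: absorbed = emitted ⇒ πR²·S(1−A) = 4πR²·σT_eq⁴, so T_eq⁴ = S(1−A)/(4σ).
T_eq = [14.1 × 0.71 / (4 × 5.67×10⁻⁸)]^(1/4) = (4.43×10⁷)^(1/4) = 81.6 K.

T_eq ≈ 81.6 K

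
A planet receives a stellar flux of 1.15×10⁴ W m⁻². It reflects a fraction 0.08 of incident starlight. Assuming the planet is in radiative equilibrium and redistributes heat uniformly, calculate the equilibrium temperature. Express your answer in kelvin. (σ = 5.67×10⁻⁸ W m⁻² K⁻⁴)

T_eq ≈ 465 K

Energy balance: absorbed = emitted ⇒ πR²·S(1−A) = 4πR²·σT_eq⁴, so T_eq⁴ = S(1−A)/(4σ).
T_eq = [1.15×10⁴ × 0.92 / (4 × 5.67×10⁻⁸)]^(1/4) = (4.66×10¹⁰)^(1/4) = 465 K.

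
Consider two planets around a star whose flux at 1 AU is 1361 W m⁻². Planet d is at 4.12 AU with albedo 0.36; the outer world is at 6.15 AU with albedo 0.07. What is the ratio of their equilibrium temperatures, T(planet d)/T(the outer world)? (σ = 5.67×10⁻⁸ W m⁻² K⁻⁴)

T_eq = [S₀(1−A)/(4σd²)]^(1/4), so T ∝ (1−A)^(1/4) / √d.
T₁ = [1361×0.64/(4×5.67×10⁻⁸×4.12²)]^(1/4) = 122.65 K.
T₂ = [1361×0.93/(4×5.67×10⁻⁸×6.15²)]^(1/4) = 110.21 K.

T₁/T₂ ≈ 1.113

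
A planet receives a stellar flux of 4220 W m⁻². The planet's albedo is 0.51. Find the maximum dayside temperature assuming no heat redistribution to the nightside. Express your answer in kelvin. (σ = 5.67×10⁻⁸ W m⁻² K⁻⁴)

With no redistribution each surface element balances locally: S(1−A) = σT⁴.
T = [4220 × 0.49 / 5.67×10⁻⁸]^(1/4) = (3.65×10¹⁰)^(1/4) = 437 K.

T_ss ≈ 437 K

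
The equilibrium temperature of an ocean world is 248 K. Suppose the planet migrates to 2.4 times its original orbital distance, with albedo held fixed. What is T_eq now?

T_eq ∝ L^(1/4) · d^(−1/2).
T′ = 248 / 2.4^(1/2) = 160 K.

T_eq ≈ 160 K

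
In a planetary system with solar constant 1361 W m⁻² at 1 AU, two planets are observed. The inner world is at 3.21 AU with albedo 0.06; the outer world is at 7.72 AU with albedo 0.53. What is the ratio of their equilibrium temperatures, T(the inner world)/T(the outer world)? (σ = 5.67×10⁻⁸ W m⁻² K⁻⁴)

T_eq = [S₀(1−A)/(4σd²)]^(1/4), so T ∝ (1−A)^(1/4) / √d.
T₁ = [1361×0.94/(4×5.67×10⁻⁸×3.21²)]^(1/4) = 152.96 K.
T₂ = [1361×0.47/(4×5.67×10⁻⁸×7.72²)]^(1/4) = 82.94 K.

T₁/T₂ ≈ 1.844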